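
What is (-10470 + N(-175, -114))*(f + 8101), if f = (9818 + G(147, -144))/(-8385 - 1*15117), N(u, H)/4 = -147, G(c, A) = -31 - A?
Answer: -350869917953/3917 ≈ -8.9576e+7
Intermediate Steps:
N(u, H) = -588 (N(u, H) = 4*(-147) = -588)
f = -9931/23502 (f = (9818 + (-31 - 1*(-144)))/(-8385 - 1*15117) = (9818 + (-31 + 144))/(-8385 - 15117) = (9818 + 113)/(-23502) = 9931*(-1/23502) = -9931/23502 ≈ -0.42256)
(-10470 + N(-175, -114))*(f + 8101) = (-10470 - 588)*(-9931/23502 + 8101) = -11058*190379771/23502 = -350869917953/3917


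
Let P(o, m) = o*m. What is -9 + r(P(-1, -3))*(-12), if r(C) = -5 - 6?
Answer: 123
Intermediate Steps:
P(o, m) = m*o
r(C) = -11
-9 + r(P(-1, -3))*(-12) = -9 - 11*(-12) = -9 + 132 = 123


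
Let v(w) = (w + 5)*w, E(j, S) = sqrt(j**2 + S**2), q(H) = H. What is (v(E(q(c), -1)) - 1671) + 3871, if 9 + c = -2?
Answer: 2322 + 5*sqrt(122) ≈ 2377.2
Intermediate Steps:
c = -11 (c = -9 - 2 = -11)
E(j, S) = sqrt(S**2 + j**2)
v(w) = w*(5 + w) (v(w) = (5 + w)*w = w*(5 + w))
(v(E(q(c), -1)) - 1671) + 3871 = (sqrt((-1)**2 + (-11)**2)*(5 + sqrt((-1)**2 + (-11)**2)) - 1671) + 3871 = (sqrt(1 + 121)*(5 + sqrt(1 + 121)) - 1671) + 3871 = (sqrt(122)*(5 + sqrt(122)) - 1671) + 3871 = (-1671 + sqrt(122)*(5 + sqrt(122))) + 3871 = 2200 + sqrt(122)*(5 + sqrt(122))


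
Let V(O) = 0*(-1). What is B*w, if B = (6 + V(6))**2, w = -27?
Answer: -972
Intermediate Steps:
V(O) = 0
B = 36 (B = (6 + 0)**2 = 6**2 = 36)
B*w = 36*(-27) = -972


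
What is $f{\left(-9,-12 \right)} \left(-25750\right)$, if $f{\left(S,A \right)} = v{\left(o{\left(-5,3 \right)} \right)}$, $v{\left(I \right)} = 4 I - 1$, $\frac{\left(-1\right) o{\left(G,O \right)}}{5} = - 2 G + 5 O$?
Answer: $12900750$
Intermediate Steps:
$o{\left(G,O \right)} = - 25 O + 10 G$ ($o{\left(G,O \right)} = - 5 \left(- 2 G + 5 O\right) = - 25 O + 10 G$)
$v{\left(I \right)} = -1 + 4 I$
$f{\left(S,A \right)} = -501$ ($f{\left(S,A \right)} = -1 + 4 \left(\left(-25\right) 3 + 10 \left(-5\right)\right) = -1 + 4 \left(-75 - 50\right) = -1 + 4 \left(-125\right) = -1 - 500 = -501$)
$f{\left(-9,-12 \right)} \left(-25750\right) = \left(-501\right) \left(-25750\right) = 12900750$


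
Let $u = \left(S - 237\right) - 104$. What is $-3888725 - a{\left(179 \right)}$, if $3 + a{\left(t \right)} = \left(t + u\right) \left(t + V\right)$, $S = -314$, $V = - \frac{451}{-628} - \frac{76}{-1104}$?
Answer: $- \frac{41199452356}{10833} \approx -3.8031 \cdot 10^{6}$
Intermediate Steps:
$V = \frac{17051}{21666}$ ($V = \left(-451\right) \left(- \frac{1}{628}\right) - - \frac{19}{276} = \frac{451}{628} + \frac{19}{276} = \frac{17051}{21666} \approx 0.78699$)
$u = -655$ ($u = \left(-314 - 237\right) - 104 = -551 - 104 = -655$)
$a{\left(t \right)} = -3 + \left(-655 + t\right) \left(\frac{17051}{21666} + t\right)$ ($a{\left(t \right)} = -3 + \left(t - 655\right) \left(t + \frac{17051}{21666}\right) = -3 + \left(-655 + t\right) \left(\frac{17051}{21666} + t\right)$)
$-3888725 - a{\left(179 \right)} = -3888725 - \left(- \frac{11233403}{21666} + 179^{2} - \frac{2537178041}{21666}\right) = -3888725 - \left(- \frac{11233403}{21666} + 32041 - \frac{2537178041}{21666}\right) = -3888725 - - \frac{927105569}{10833} = -3888725 + \frac{927105569}{10833} = - \frac{41199452356}{10833}$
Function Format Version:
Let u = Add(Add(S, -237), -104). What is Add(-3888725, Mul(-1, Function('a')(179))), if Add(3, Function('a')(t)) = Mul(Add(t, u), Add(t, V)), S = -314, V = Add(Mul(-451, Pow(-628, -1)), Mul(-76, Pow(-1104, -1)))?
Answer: Rational(-41199452356, 10833) ≈ -3.8031e+6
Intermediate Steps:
V = Rational(17051, 21666) (V = Add(Mul(-451, Rational(-1, 628)), Mul(-76, Rational(-1, 1104))) = Add(Rational(451, 628), Rational(19, 276)) = Rational(17051, 21666) ≈ 0.78699)
u = -655 (u = Add(Add(-314, -237), -104) = Add(-551, -104) = -655)
Function('a')(t) = Add(-3, Mul(Add(-655, t), Add(Rational(17051, 21666), t))) (Function('a')(t) = Add(-3, Mul(Add(t, -655), Add(t, Rational(17051, 21666)))) = Add(-3, Mul(Add(-655, t), Add(Rational(17051, 21666), t))))
Add(-3888725, Mul(-1, Function('a')(179))) = Add(-3888725, Mul(-1, Add(Rational(-11233403, 21666), Pow(179, 2), Mul(Rational(-14174179, 21666), 179)))) = Add(-3888725, Mul(-1, Add(Rational(-11233403, 21666), 32041, Rational(-2537178041, 21666)))) = Add(-3888725, Mul(-1, Rational(-927105569, 10833))) = Add(-3888725, Rational(927105569, 10833)) = Rational(-41199452356, 10833)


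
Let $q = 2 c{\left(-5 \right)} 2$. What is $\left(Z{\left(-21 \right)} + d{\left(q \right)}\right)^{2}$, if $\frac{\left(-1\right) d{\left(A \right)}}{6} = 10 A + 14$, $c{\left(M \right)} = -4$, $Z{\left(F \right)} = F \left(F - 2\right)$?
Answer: $1846881$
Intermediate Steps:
$Z{\left(F \right)} = F \left(-2 + F\right)$
$q = -16$ ($q = 2 \left(-4\right) 2 = \left(-8\right) 2 = -16$)
$d{\left(A \right)} = -84 - 60 A$ ($d{\left(A \right)} = - 6 \left(10 A + 14\right) = - 6 \left(14 + 10 A\right) = -84 - 60 A$)
$\left(Z{\left(-21 \right)} + d{\left(q \right)}\right)^{2} = \left(- 21 \left(-2 - 21\right) - -876\right)^{2} = \left(\left(-21\right) \left(-23\right) + \left(-84 + 960\right)\right)^{2} = \left(483 + 876\right)^{2} = 1359^{2} = 1846881$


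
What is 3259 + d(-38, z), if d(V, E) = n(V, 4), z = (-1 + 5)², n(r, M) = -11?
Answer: 3248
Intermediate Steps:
z = 16 (z = 4² = 16)
d(V, E) = -11
3259 + d(-38, z) = 3259 - 11 = 3248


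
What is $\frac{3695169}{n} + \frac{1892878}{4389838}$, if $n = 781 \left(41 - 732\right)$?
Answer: $- \frac{7599830964742}{1184534131649} \approx -6.4159$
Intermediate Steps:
$n = -539671$ ($n = 781 \left(-691\right) = -539671$)
$\frac{3695169}{n} + \frac{1892878}{4389838} = \frac{3695169}{-539671} + \frac{1892878}{4389838} = 3695169 \left(- \frac{1}{539671}\right) + 1892878 \cdot \frac{1}{4389838} = - \frac{3695169}{539671} + \frac{946439}{2194919} = - \frac{7599830964742}{1184534131649}$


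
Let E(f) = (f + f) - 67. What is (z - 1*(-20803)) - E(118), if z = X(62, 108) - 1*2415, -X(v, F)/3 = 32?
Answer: 18123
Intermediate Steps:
X(v, F) = -96 (X(v, F) = -3*32 = -96)
E(f) = -67 + 2*f (E(f) = 2*f - 67 = -67 + 2*f)
z = -2511 (z = -96 - 1*2415 = -96 - 2415 = -2511)
(z - 1*(-20803)) - E(118) = (-2511 - 1*(-20803)) - (-67 + 2*118) = (-2511 + 20803) - (-67 + 236) = 18292 - 1*169 = 18292 - 169 = 18123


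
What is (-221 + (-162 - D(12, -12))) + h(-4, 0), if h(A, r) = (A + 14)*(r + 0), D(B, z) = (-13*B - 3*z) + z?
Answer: -251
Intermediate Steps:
D(B, z) = -13*B - 2*z
h(A, r) = r*(14 + A) (h(A, r) = (14 + A)*r = r*(14 + A))
(-221 + (-162 - D(12, -12))) + h(-4, 0) = (-221 + (-162 - (-13*12 - 2*(-12)))) + 0*(14 - 4) = (-221 + (-162 - (-156 + 24))) + 0*10 = (-221 + (-162 - 1*(-132))) + 0 = (-221 + (-162 + 132)) + 0 = (-221 - 30) + 0 = -251 + 0 = -251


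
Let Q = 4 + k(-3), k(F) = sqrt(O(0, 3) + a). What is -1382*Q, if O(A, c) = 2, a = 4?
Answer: -5528 - 1382*sqrt(6) ≈ -8913.2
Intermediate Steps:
k(F) = sqrt(6) (k(F) = sqrt(2 + 4) = sqrt(6))
Q = 4 + sqrt(6) ≈ 6.4495
-1382*Q = -1382*(4 + sqrt(6)) = -5528 - 1382*sqrt(6)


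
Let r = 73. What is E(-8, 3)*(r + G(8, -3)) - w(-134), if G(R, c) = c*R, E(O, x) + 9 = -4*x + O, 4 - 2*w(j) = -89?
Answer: -2935/2 ≈ -1467.5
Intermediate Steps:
w(j) = 93/2 (w(j) = 2 - ½*(-89) = 2 + 89/2 = 93/2)
E(O, x) = -9 + O - 4*x (E(O, x) = -9 + (-4*x + O) = -9 + (O - 4*x) = -9 + O - 4*x)
G(R, c) = R*c
E(-8, 3)*(r + G(8, -3)) - w(-134) = (-9 - 8 - 4*3)*(73 + 8*(-3)) - 1*93/2 = (-9 - 8 - 12)*(73 - 24) - 93/2 = -29*49 - 93/2 = -1421 - 93/2 = -2935/2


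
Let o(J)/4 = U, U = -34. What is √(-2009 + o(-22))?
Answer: I*√2145 ≈ 46.314*I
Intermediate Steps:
o(J) = -136 (o(J) = 4*(-34) = -136)
√(-2009 + o(-22)) = √(-2009 - 136) = √(-2145) = I*√2145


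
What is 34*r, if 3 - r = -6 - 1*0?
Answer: 306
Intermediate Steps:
r = 9 (r = 3 - (-6 - 1*0) = 3 - (-6 + 0) = 3 - 1*(-6) = 3 + 6 = 9)
34*r = 34*9 = 306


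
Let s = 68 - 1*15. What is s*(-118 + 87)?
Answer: -1643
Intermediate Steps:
s = 53 (s = 68 - 15 = 53)
s*(-118 + 87) = 53*(-118 + 87) = 53*(-31) = -1643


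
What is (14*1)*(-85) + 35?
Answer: -1155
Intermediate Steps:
(14*1)*(-85) + 35 = 14*(-85) + 35 = -1190 + 35 = -1155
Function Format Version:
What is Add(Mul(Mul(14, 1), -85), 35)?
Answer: -1155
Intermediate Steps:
Add(Mul(Mul(14, 1), -85), 35) = Add(Mul(14, -85), 35) = Add(-1190, 35) = -1155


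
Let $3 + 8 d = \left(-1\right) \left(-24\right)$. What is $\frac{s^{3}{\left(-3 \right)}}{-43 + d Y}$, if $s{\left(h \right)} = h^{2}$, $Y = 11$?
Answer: $- \frac{5832}{113} \approx -51.611$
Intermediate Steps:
$d = \frac{21}{8}$ ($d = - \frac{3}{8} + \frac{\left(-1\right) \left(-24\right)}{8} = - \frac{3}{8} + \frac{1}{8} \cdot 24 = - \frac{3}{8} + 3 = \frac{21}{8} \approx 2.625$)
$\frac{s^{3}{\left(-3 \right)}}{-43 + d Y} = \frac{\left(\left(-3\right)^{2}\right)^{3}}{-43 + \frac{21}{8} \cdot 11} = \frac{9^{3}}{-43 + \frac{231}{8}} = \frac{729}{- \frac{113}{8}} = 729 \left(- \frac{8}{113}\right) = - \frac{5832}{113}$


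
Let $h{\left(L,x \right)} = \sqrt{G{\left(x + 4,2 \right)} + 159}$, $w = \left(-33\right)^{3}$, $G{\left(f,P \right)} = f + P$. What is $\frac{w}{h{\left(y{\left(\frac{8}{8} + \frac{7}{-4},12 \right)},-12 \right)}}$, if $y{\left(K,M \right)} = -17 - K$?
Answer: $- \frac{11979 \sqrt{17}}{17} \approx -2905.3$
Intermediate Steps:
$G{\left(f,P \right)} = P + f$
$w = -35937$
$h{\left(L,x \right)} = \sqrt{165 + x}$ ($h{\left(L,x \right)} = \sqrt{\left(2 + \left(x + 4\right)\right) + 159} = \sqrt{\left(2 + \left(4 + x\right)\right) + 159} = \sqrt{\left(6 + x\right) + 159} = \sqrt{165 + x}$)
$\frac{w}{h{\left(y{\left(\frac{8}{8} + \frac{7}{-4},12 \right)},-12 \right)}} = - \frac{35937}{\sqrt{165 - 12}} = - \frac{35937}{\sqrt{153}} = - \frac{35937}{3 \sqrt{17}} = - 35937 \frac{\sqrt{17}}{51} = - \frac{11979 \sqrt{17}}{17}$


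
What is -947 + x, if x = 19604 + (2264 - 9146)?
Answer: 11775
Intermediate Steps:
x = 12722 (x = 19604 - 6882 = 12722)
-947 + x = -947 + 12722 = 11775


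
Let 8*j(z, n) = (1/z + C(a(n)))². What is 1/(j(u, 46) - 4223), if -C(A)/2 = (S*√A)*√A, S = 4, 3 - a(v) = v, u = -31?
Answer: 7688/81233145 ≈ 9.4641e-5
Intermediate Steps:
a(v) = 3 - v
C(A) = -8*A (C(A) = -2*4*√A*√A = -8*A)
j(z, n) = (-24 + 1/z + 8*n)²/8 (j(z, n) = (1/z - 8*(3 - n))²/8 = (1/z + (-24 + 8*n))²/8 = (-24 + 1/z + 8*n)²/8)
1/(j(u, 46) - 4223) = 1/((⅛)*(1 + 8*(-31)*(-3 + 46))²/(-31)² - 4223) = 1/((⅛)*(1/961)*(1 + 8*(-31)*43)² - 4223) = 1/((⅛)*(1/961)*(1 - 10664)² - 4223) = 1/((⅛)*(1/961)*(-10663)² - 4223) = 1/((⅛)*(1/961)*113699569 - 4223) = 1/(113699569/7688 - 4223) = 1/(81233145/7688) = 7688/81233145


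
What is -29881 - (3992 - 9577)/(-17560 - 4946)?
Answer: -672507371/22506 ≈ -29881.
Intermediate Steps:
-29881 - (3992 - 9577)/(-17560 - 4946) = -29881 - (-5585)/(-22506) = -29881 - (-5585)*(-1)/22506 = -29881 - 1*5585/22506 = -29881 - 5585/22506 = -672507371/22506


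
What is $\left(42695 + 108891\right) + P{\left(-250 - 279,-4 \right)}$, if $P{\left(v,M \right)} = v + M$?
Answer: $151053$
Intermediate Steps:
$P{\left(v,M \right)} = M + v$
$\left(42695 + 108891\right) + P{\left(-250 - 279,-4 \right)} = \left(42695 + 108891\right) - 533 = 151586 - 533 = 151053$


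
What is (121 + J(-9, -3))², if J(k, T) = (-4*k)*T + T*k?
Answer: 1600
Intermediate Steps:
J(k, T) = -3*T*k (J(k, T) = -4*T*k + T*k = -3*T*k)
(121 + J(-9, -3))² = (121 - 3*(-3)*(-9))² = (121 - 81)² = 40² = 1600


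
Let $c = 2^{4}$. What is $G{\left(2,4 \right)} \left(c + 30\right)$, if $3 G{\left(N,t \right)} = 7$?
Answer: $\frac{322}{3} \approx 107.33$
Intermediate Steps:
$G{\left(N,t \right)} = \frac{7}{3}$ ($G{\left(N,t \right)} = \frac{1}{3} \cdot 7 = \frac{7}{3}$)
$c = 16$
$G{\left(2,4 \right)} \left(c + 30\right) = \frac{7 \left(16 + 30\right)}{3} = \frac{7}{3} \cdot 46 = \frac{322}{3}$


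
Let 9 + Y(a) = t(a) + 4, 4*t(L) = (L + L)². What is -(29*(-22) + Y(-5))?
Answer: 618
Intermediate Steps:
t(L) = L² (t(L) = (L + L)²/4 = (2*L)²/4 = (4*L²)/4 = L²)
Y(a) = -5 + a² (Y(a) = -9 + (a² + 4) = -9 + (4 + a²) = -5 + a²)
-(29*(-22) + Y(-5)) = -(29*(-22) + (-5 + (-5)²)) = -(-638 + (-5 + 25)) = -(-638 + 20) = -1*(-618) = 618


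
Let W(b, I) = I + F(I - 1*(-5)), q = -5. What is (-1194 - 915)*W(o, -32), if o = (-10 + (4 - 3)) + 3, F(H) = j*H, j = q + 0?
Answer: -217227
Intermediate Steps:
j = -5 (j = -5 + 0 = -5)
F(H) = -5*H
o = -6 (o = (-10 + 1) + 3 = -9 + 3 = -6)
W(b, I) = -25 - 4*I (W(b, I) = I - 5*(I - 1*(-5)) = I - 5*(I + 5) = I - 5*(5 + I) = I + (-25 - 5*I) = -25 - 4*I)
(-1194 - 915)*W(o, -32) = (-1194 - 915)*(-25 - 4*(-32)) = -2109*(-25 + 128) = -2109*103 = -217227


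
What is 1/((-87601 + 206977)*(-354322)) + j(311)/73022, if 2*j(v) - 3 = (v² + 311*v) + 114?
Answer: 70578190856269/53252606727648 ≈ 1.3253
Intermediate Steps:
j(v) = 117/2 + v²/2 + 311*v/2 (j(v) = 3/2 + ((v² + 311*v) + 114)/2 = 3/2 + (114 + v² + 311*v)/2 = 3/2 + (57 + v²/2 + 311*v/2) = 117/2 + v²/2 + 311*v/2)
1/((-87601 + 206977)*(-354322)) + j(311)/73022 = 1/((-87601 + 206977)*(-354322)) + (117/2 + (½)*311² + (311/2)*311)/73022 = -1/354322/119376 + (117/2 + (½)*96721 + 96721/2)*(1/73022) = (1/119376)*(-1/354322) + (117/2 + 96721/2 + 96721/2)*(1/73022) = -1/42297543072 + (193559/2)*(1/73022) = -1/42297543072 + 193559/146044 = 70578190856269/53252606727648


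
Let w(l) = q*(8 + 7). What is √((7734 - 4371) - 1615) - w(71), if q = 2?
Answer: -30 + 2*√437 ≈ 11.809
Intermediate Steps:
w(l) = 30 (w(l) = 2*(8 + 7) = 2*15 = 30)
√((7734 - 4371) - 1615) - w(71) = √((7734 - 4371) - 1615) - 1*30 = √(3363 - 1615) - 30 = √1748 - 30 = 2*√437 - 30 = -30 + 2*√437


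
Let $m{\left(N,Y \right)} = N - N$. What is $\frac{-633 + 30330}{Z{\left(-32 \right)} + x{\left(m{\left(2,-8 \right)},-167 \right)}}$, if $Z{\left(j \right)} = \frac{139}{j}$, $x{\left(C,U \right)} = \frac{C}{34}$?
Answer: $- \frac{950304}{139} \approx -6836.7$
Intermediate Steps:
$m{\left(N,Y \right)} = 0$
$x{\left(C,U \right)} = \frac{C}{34}$ ($x{\left(C,U \right)} = C \frac{1}{34} = \frac{C}{34}$)
$\frac{-633 + 30330}{Z{\left(-32 \right)} + x{\left(m{\left(2,-8 \right)},-167 \right)}} = \frac{-633 + 30330}{\frac{139}{-32} + \frac{1}{34} \cdot 0} = \frac{29697}{139 \left(- \frac{1}{32}\right) + 0} = \frac{29697}{- \frac{139}{32} + 0} = \frac{29697}{- \frac{139}{32}} = 29697 \left(- \frac{32}{139}\right) = - \frac{950304}{139}$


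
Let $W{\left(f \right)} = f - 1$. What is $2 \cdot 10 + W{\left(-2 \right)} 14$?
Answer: $-22$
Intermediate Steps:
$W{\left(f \right)} = -1 + f$
$2 \cdot 10 + W{\left(-2 \right)} 14 = 2 \cdot 10 + \left(-1 - 2\right) 14 = 20 - 42 = -22$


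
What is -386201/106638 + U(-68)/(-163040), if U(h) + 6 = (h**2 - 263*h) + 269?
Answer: -32697232469/8693129760 ≈ -3.7613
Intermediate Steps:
U(h) = 263 + h**2 - 263*h (U(h) = -6 + ((h**2 - 263*h) + 269) = -6 + (269 + h**2 - 263*h) = 263 + h**2 - 263*h)
-386201/106638 + U(-68)/(-163040) = -386201/106638 + (263 + (-68)**2 - 263*(-68))/(-163040) = -386201*1/106638 + (263 + 4624 + 17884)*(-1/163040) = -386201/106638 + 22771*(-1/163040) = -386201/106638 - 22771/163040 = -32697232469/8693129760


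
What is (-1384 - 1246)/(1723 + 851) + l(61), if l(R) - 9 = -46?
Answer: -48934/1287 ≈ -38.022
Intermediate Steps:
l(R) = -37 (l(R) = 9 - 46 = -37)
(-1384 - 1246)/(1723 + 851) + l(61) = (-1384 - 1246)/(1723 + 851) - 37 = -2630/2574 - 37 = -2630*1/2574 - 37 = -1315/1287 - 37 = -48934/1287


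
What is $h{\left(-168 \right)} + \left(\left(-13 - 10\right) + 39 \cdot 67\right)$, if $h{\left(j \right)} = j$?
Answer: $2422$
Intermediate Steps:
$h{\left(-168 \right)} + \left(\left(-13 - 10\right) + 39 \cdot 67\right) = -168 + \left(\left(-13 - 10\right) + 39 \cdot 67\right) = -168 + \left(\left(-13 - 10\right) + 2613\right) = -168 + \left(-23 + 2613\right) = -168 + 2590 = 2422$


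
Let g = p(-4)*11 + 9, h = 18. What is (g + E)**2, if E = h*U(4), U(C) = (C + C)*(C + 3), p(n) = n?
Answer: 946729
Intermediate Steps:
U(C) = 2*C*(3 + C) (U(C) = (2*C)*(3 + C) = 2*C*(3 + C))
g = -35 (g = -4*11 + 9 = -44 + 9 = -35)
E = 1008 (E = 18*(2*4*(3 + 4)) = 18*(2*4*7) = 18*56 = 1008)
(g + E)**2 = (-35 + 1008)**2 = 973**2 = 946729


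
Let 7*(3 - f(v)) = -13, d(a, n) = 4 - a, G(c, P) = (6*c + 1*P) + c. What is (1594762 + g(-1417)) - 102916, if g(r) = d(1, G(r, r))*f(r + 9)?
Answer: 10443024/7 ≈ 1.4919e+6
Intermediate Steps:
G(c, P) = P + 7*c (G(c, P) = (6*c + P) + c = (P + 6*c) + c = P + 7*c)
f(v) = 34/7 (f(v) = 3 - ⅐*(-13) = 3 + 13/7 = 34/7)
g(r) = 102/7 (g(r) = (4 - 1*1)*(34/7) = (4 - 1)*(34/7) = 3*(34/7) = 102/7)
(1594762 + g(-1417)) - 102916 = (1594762 + 102/7) - 102916 = 11163436/7 - 102916 = 10443024/7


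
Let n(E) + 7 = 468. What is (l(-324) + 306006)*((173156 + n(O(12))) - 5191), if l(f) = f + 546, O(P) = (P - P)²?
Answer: 51576757128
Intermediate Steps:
O(P) = 0 (O(P) = 0² = 0)
l(f) = 546 + f
n(E) = 461 (n(E) = -7 + 468 = 461)
(l(-324) + 306006)*((173156 + n(O(12))) - 5191) = ((546 - 324) + 306006)*((173156 + 461) - 5191) = (222 + 306006)*(173617 - 5191) = 306228*168426 = 51576757128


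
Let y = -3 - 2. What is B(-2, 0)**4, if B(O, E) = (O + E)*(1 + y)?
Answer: 4096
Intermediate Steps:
y = -5
B(O, E) = -4*E - 4*O (B(O, E) = (O + E)*(1 - 5) = (E + O)*(-4) = -4*E - 4*O)
B(-2, 0)**4 = (-4*0 - 4*(-2))**4 = (0 + 8)**4 = 8**4 = 4096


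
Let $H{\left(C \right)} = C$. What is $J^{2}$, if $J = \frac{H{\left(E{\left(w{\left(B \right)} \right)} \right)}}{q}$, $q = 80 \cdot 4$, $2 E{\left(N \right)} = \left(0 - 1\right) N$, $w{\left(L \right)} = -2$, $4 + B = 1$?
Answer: $\frac{1}{102400} \approx 9.7656 \cdot 10^{-6}$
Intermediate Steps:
$B = -3$ ($B = -4 + 1 = -3$)
$E{\left(N \right)} = - \frac{N}{2}$ ($E{\left(N \right)} = \frac{\left(0 - 1\right) N}{2} = \frac{\left(-1\right) N}{2} = - \frac{N}{2}$)
$q = 320$
$J = \frac{1}{320}$ ($J = \frac{\left(- \frac{1}{2}\right) \left(-2\right)}{320} = 1 \cdot \frac{1}{320} = \frac{1}{320} \approx 0.003125$)
$J^{2} = \left(\frac{1}{320}\right)^{2} = \frac{1}{102400}$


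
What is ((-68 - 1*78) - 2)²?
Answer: 21904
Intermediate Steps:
((-68 - 1*78) - 2)² = ((-68 - 78) - 2)² = (-146 - 2)² = (-148)² = 21904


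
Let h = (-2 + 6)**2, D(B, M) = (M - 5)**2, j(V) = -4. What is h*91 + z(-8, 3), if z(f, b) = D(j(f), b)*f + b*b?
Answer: 1433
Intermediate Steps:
D(B, M) = (-5 + M)**2
z(f, b) = b**2 + f*(-5 + b)**2 (z(f, b) = (-5 + b)**2*f + b*b = f*(-5 + b)**2 + b**2 = b**2 + f*(-5 + b)**2)
h = 16 (h = 4**2 = 16)
h*91 + z(-8, 3) = 16*91 + (3**2 - 8*(-5 + 3)**2) = 1456 + (9 - 8*(-2)**2) = 1456 + (9 - 8*4) = 1456 + (9 - 32) = 1456 - 23 = 1433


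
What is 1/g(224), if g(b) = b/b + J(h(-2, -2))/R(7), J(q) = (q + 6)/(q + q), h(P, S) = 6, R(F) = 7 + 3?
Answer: 10/11 ≈ 0.90909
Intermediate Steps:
R(F) = 10
J(q) = (6 + q)/(2*q) (J(q) = (6 + q)/((2*q)) = (6 + q)*(1/(2*q)) = (6 + q)/(2*q))
g(b) = 11/10 (g(b) = b/b + ((1/2)*(6 + 6)/6)/10 = 1 + ((1/2)*(1/6)*12)*(1/10) = 1 + 1*(1/10) = 1 + 1/10 = 11/10)
1/g(224) = 1/(11/10) = 10/11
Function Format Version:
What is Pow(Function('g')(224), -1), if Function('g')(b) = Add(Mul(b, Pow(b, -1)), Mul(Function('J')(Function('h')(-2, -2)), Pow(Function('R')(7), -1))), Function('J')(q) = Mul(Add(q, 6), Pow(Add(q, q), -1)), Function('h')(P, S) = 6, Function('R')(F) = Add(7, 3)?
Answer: Rational(10, 11) ≈ 0.90909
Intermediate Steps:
Function('R')(F) = 10
Function('J')(q) = Mul(Rational(1, 2), Pow(q, -1), Add(6, q)) (Function('J')(q) = Mul(Add(6, q), Pow(Mul(2, q), -1)) = Mul(Add(6, q), Mul(Rational(1, 2), Pow(q, -1))) = Mul(Rational(1, 2), Pow(q, -1), Add(6, q)))
Function('g')(b) = Rational(11, 10) (Function('g')(b) = Add(Mul(b, Pow(b, -1)), Mul(Mul(Rational(1, 2), Pow(6, -1), Add(6, 6)), Pow(10, -1))) = Add(1, Mul(Mul(Rational(1, 2), Rational(1, 6), 12), Rational(1, 10))) = Add(1, Mul(1, Rational(1, 10))) = Add(1, Rational(1, 10)) = Rational(11, 10))
Pow(Function('g')(224), -1) = Pow(Rational(11, 10), -1) = Rational(10, 11)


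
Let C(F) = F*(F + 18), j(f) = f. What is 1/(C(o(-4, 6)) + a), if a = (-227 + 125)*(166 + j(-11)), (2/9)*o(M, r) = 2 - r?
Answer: -1/15810 ≈ -6.3251e-5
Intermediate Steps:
o(M, r) = 9 - 9*r/2 (o(M, r) = 9*(2 - r)/2 = 9 - 9*r/2)
C(F) = F*(18 + F)
a = -15810 (a = (-227 + 125)*(166 - 11) = -102*155 = -15810)
1/(C(o(-4, 6)) + a) = 1/((9 - 9/2*6)*(18 + (9 - 9/2*6)) - 15810) = 1/((9 - 27)*(18 + (9 - 27)) - 15810) = 1/(-18*(18 - 18) - 15810) = 1/(-18*0 - 15810) = 1/(0 - 15810) = 1/(-15810) = -1/15810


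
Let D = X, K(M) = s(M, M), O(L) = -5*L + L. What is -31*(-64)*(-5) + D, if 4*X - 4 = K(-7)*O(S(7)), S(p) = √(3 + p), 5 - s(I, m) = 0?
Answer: -9919 - 5*√10 ≈ -9934.8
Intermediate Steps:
s(I, m) = 5 (s(I, m) = 5 - 1*0 = 5 + 0 = 5)
O(L) = -4*L
K(M) = 5
X = 1 - 5*√10 (X = 1 + (5*(-4*√(3 + 7)))/4 = 1 + (5*(-4*√10))/4 = 1 + (-20*√10)/4 = 1 - 5*√10 ≈ -14.811)
D = 1 - 5*√10 ≈ -14.811
-31*(-64)*(-5) + D = -31*(-64)*(-5) + (1 - 5*√10) = 1984*(-5) + (1 - 5*√10) = -9920 + (1 - 5*√10) = -9919 - 5*√10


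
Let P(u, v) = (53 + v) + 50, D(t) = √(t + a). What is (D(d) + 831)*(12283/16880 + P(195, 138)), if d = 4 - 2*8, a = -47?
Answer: 3390781653/16880 + 4080363*I*√59/16880 ≈ 2.0088e+5 + 1856.7*I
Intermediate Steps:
d = -12 (d = 4 - 16 = -12)
D(t) = √(-47 + t) (D(t) = √(t - 47) = √(-47 + t))
P(u, v) = 103 + v
(D(d) + 831)*(12283/16880 + P(195, 138)) = (√(-47 - 12) + 831)*(12283/16880 + (103 + 138)) = (√(-59) + 831)*(12283*(1/16880) + 241) = (I*√59 + 831)*(12283/16880 + 241) = (831 + I*√59)*(4080363/16880) = 3390781653/16880 + 4080363*I*√59/16880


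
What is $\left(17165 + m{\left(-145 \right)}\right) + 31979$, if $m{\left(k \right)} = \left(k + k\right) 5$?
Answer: $47694$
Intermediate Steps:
$m{\left(k \right)} = 10 k$ ($m{\left(k \right)} = 2 k 5 = 10 k$)
$\left(17165 + m{\left(-145 \right)}\right) + 31979 = \left(17165 + 10 \left(-145\right)\right) + 31979 = \left(17165 - 1450\right) + 31979 = 15715 + 31979 = 47694$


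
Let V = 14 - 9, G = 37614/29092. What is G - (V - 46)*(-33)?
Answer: -19661931/14546 ≈ -1351.7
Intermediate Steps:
G = 18807/14546 (G = 37614*(1/29092) = 18807/14546 ≈ 1.2929)
V = 5
G - (V - 46)*(-33) = 18807/14546 - (5 - 46)*(-33) = 18807/14546 - (-41)*(-33) = 18807/14546 - 1*1353 = 18807/14546 - 1353 = -19661931/14546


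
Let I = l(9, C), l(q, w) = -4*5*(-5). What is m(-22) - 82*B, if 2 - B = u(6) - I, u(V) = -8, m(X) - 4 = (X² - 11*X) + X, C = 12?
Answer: -8312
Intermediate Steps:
l(q, w) = 100 (l(q, w) = -20*(-5) = 100)
I = 100
m(X) = 4 + X² - 10*X (m(X) = 4 + ((X² - 11*X) + X) = 4 + (X² - 10*X) = 4 + X² - 10*X)
B = 110 (B = 2 - (-8 - 1*100) = 2 - (-8 - 100) = 2 - 1*(-108) = 2 + 108 = 110)
m(-22) - 82*B = (4 + (-22)² - 10*(-22)) - 82*110 = (4 + 484 + 220) - 9020 = 708 - 9020 = -8312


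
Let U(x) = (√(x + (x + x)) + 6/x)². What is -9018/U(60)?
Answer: -16233301800/323964001 + 108216000*√5/323964001 ≈ -49.361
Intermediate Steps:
U(x) = (6/x + √3*√x)² (U(x) = (√(x + 2*x) + 6/x)² = (√(3*x) + 6/x)² = (√3*√x + 6/x)² = (6/x + √3*√x)²)
-9018/U(60) = -9018*3600/(6 + √3*60^(3/2))² = -9018*3600/(6 + √3*(120*√15))² = -9018*3600/(6 + 360*√5)² = -32464800/(6 + 360*√5)²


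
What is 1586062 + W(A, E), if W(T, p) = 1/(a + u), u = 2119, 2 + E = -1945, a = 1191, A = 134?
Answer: 5249865221/3310 ≈ 1.5861e+6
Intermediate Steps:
E = -1947 (E = -2 - 1945 = -1947)
W(T, p) = 1/3310 (W(T, p) = 1/(1191 + 2119) = 1/3310)
1586062 + W(A, E) = 1586062 + 1/3310 = 5249865221/3310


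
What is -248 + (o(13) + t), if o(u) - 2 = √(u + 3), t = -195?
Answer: -437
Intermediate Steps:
o(u) = 2 + √(3 + u) (o(u) = 2 + √(u + 3) = 2 + √(3 + u))
-248 + (o(13) + t) = -248 + ((2 + √(3 + 13)) - 195) = -248 + ((2 + √16) - 195) = -248 + ((2 + 4) - 195) = -248 + (6 - 195) = -248 - 189 = -437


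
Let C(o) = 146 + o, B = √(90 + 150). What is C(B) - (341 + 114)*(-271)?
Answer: 123451 + 4*√15 ≈ 1.2347e+5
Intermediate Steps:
B = 4*√15 (B = √240 = 4*√15 ≈ 15.492)
C(B) - (341 + 114)*(-271) = (146 + 4*√15) - (341 + 114)*(-271) = (146 + 4*√15) - 455*(-271) = (146 + 4*√15) - 1*(-123305) = (146 + 4*√15) + 123305 = 123451 + 4*√15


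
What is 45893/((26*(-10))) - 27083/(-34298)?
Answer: -783498267/4458740 ≈ -175.72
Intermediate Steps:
45893/((26*(-10))) - 27083/(-34298) = 45893/(-260) - 27083*(-1/34298) = 45893*(-1/260) + 27083/34298 = -45893/260 + 27083/34298 = -783498267/4458740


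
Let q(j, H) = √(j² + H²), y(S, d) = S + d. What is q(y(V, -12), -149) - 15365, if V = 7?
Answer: -15365 + √22226 ≈ -15216.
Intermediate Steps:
q(j, H) = √(H² + j²)
q(y(V, -12), -149) - 15365 = √((-149)² + (7 - 12)²) - 15365 = √(22201 + (-5)²) - 15365 = √(22201 + 25) - 15365 = √22226 - 15365 = -15365 + √22226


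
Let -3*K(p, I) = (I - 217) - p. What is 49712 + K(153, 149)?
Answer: 149357/3 ≈ 49786.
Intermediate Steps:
K(p, I) = 217/3 - I/3 + p/3 (K(p, I) = -((I - 217) - p)/3 = -((-217 + I) - p)/3 = -(-217 + I - p)/3 = 217/3 - I/3 + p/3)
49712 + K(153, 149) = 49712 + (217/3 - ⅓*149 + (⅓)*153) = 49712 + (217/3 - 149/3 + 51) = 49712 + 221/3 = 149357/3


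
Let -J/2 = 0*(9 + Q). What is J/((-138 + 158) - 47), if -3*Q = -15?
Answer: 0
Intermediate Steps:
Q = 5 (Q = -1/3*(-15) = 5)
J = 0 (J = -0*(9 + 5) = -0*14 = -2*0 = 0)
J/((-138 + 158) - 47) = 0/((-138 + 158) - 47) = 0/(20 - 47) = 0/(-27) = 0*(-1/27) = 0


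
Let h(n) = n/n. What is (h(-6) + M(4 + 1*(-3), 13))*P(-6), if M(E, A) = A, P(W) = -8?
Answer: -112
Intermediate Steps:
h(n) = 1
(h(-6) + M(4 + 1*(-3), 13))*P(-6) = (1 + 13)*(-8) = 14*(-8) = -112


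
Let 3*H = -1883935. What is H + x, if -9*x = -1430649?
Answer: -1407052/3 ≈ -4.6902e+5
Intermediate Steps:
x = 158961 (x = -⅑*(-1430649) = 158961)
H = -1883935/3 (H = (⅓)*(-1883935) = -1883935/3 ≈ -6.2798e+5)
H + x = -1883935/3 + 158961 = -1407052/3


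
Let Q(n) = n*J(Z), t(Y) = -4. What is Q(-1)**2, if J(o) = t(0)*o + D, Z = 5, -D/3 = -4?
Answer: 64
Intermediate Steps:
D = 12 (D = -3*(-4) = 12)
J(o) = 12 - 4*o (J(o) = -4*o + 12 = 12 - 4*o)
Q(n) = -8*n (Q(n) = n*(12 - 4*5) = n*(12 - 20) = n*(-8) = -8*n)
Q(-1)**2 = (-8*(-1))**2 = 8**2 = 64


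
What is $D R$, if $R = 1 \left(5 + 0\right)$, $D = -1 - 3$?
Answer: $-20$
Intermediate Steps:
$D = -4$
$R = 5$ ($R = 1 \cdot 5 = 5$)
$D R = \left(-4\right) 5 = -20$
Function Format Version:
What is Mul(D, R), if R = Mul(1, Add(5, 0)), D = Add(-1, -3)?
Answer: -20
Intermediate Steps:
D = -4
R = 5 (R = Mul(1, 5) = 5)
Mul(D, R) = Mul(-4, 5) = -20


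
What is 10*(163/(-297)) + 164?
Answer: 47078/297 ≈ 158.51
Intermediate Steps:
10*(163/(-297)) + 164 = 10*(163*(-1/297)) + 164 = 10*(-163/297) + 164 = -1630/297 + 164 = 47078/297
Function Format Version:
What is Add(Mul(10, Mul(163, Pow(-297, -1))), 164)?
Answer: Rational(47078, 297) ≈ 158.51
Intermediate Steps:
Add(Mul(10, Mul(163, Pow(-297, -1))), 164) = Add(Mul(10, Mul(163, Rational(-1, 297))), 164) = Add(Mul(10, Rational(-163, 297)), 164) = Add(Rational(-1630, 297), 164) = Rational(47078, 297)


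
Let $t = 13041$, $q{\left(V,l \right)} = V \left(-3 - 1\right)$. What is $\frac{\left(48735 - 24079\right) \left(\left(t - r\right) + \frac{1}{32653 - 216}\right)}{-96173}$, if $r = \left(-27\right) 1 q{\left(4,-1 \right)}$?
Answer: $- \frac{10084257991904}{3119563601} \approx -3232.6$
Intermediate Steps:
$q{\left(V,l \right)} = - 4 V$ ($q{\left(V,l \right)} = V \left(-4\right) = - 4 V$)
$r = 432$ ($r = \left(-27\right) 1 \left(\left(-4\right) 4\right) = \left(-27\right) \left(-16\right) = 432$)
$\frac{\left(48735 - 24079\right) \left(\left(t - r\right) + \frac{1}{32653 - 216}\right)}{-96173} = \frac{\left(48735 - 24079\right) \left(\left(13041 - 432\right) + \frac{1}{32653 - 216}\right)}{-96173} = 24656 \left(\left(13041 - 432\right) + \frac{1}{32437}\right) \left(- \frac{1}{96173}\right) = 24656 \left(12609 + \frac{1}{32437}\right) \left(- \frac{1}{96173}\right) = 24656 \cdot \frac{408998134}{32437} \left(- \frac{1}{96173}\right) = \frac{10084257991904}{32437} \left(- \frac{1}{96173}\right) = - \frac{10084257991904}{3119563601}$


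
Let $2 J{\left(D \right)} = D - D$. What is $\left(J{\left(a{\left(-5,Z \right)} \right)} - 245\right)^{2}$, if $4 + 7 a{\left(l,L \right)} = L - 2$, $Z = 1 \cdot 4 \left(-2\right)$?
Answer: $60025$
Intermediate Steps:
$Z = -8$ ($Z = 4 \left(-2\right) = -8$)
$a{\left(l,L \right)} = - \frac{6}{7} + \frac{L}{7}$ ($a{\left(l,L \right)} = - \frac{4}{7} + \frac{L - 2}{7} = - \frac{4}{7} + \frac{-2 + L}{7} = - \frac{4}{7} + \left(- \frac{2}{7} + \frac{L}{7}\right) = - \frac{6}{7} + \frac{L}{7}$)
$J{\left(D \right)} = 0$ ($J{\left(D \right)} = \frac{D - D}{2} = \frac{1}{2} \cdot 0 = 0$)
$\left(J{\left(a{\left(-5,Z \right)} \right)} - 245\right)^{2} = \left(0 - 245\right)^{2} = \left(-245\right)^{2} = 60025$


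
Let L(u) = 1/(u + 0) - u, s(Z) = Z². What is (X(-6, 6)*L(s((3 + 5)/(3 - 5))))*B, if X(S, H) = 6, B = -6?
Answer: 2295/4 ≈ 573.75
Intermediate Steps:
L(u) = 1/u - u
(X(-6, 6)*L(s((3 + 5)/(3 - 5))))*B = (6*(1/(((3 + 5)/(3 - 5))²) - ((3 + 5)/(3 - 5))²))*(-6) = (6*(1/((8/(-2))²) - (8/(-2))²))*(-6) = (6*(1/((8*(-½))²) - (8*(-½))²))*(-6) = (6*(1/((-4)²) - 1*(-4)²))*(-6) = (6*(1/16 - 1*16))*(-6) = (6*(1/16 - 16))*(-6) = (6*(-255/16))*(-6) = -765/8*(-6) = 2295/4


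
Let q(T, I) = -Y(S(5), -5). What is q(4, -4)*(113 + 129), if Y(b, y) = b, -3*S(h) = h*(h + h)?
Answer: 12100/3 ≈ 4033.3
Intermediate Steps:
S(h) = -2*h²/3 (S(h) = -h*(h + h)/3 = -h*2*h/3 = -2*h²/3)
q(T, I) = 50/3 (q(T, I) = -(-2)*5²/3 = -(-2)*25/3 = -1*(-50/3) = 50/3)
q(4, -4)*(113 + 129) = 50*(113 + 129)/3 = (50/3)*242 = 12100/3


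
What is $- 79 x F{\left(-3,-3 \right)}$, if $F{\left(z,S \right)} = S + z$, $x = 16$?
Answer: $7584$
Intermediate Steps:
$- 79 x F{\left(-3,-3 \right)} = \left(-79\right) 16 \left(-3 - 3\right) = \left(-1264\right) \left(-6\right) = 7584$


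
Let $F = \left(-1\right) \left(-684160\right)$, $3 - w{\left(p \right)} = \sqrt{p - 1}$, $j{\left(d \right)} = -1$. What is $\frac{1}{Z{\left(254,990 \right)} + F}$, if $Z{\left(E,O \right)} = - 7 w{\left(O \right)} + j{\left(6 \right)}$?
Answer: $\frac{13962}{9551933767} - \frac{\sqrt{989}}{66863536369} \approx 1.4612 \cdot 10^{-6}$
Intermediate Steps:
$w{\left(p \right)} = 3 - \sqrt{-1 + p}$ ($w{\left(p \right)} = 3 - \sqrt{p - 1} = 3 - \sqrt{-1 + p}$)
$Z{\left(E,O \right)} = -22 + 7 \sqrt{-1 + O}$ ($Z{\left(E,O \right)} = - 7 \left(3 - \sqrt{-1 + O}\right) - 1 = \left(-21 + 7 \sqrt{-1 + O}\right) - 1 = -22 + 7 \sqrt{-1 + O}$)
$F = 684160$
$\frac{1}{Z{\left(254,990 \right)} + F} = \frac{1}{\left(-22 + 7 \sqrt{-1 + 990}\right) + 684160} = \frac{1}{\left(-22 + 7 \sqrt{989}\right) + 684160} = \frac{1}{684138 + 7 \sqrt{989}}$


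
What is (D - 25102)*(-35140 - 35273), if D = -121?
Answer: 1776027099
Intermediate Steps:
(D - 25102)*(-35140 - 35273) = (-121 - 25102)*(-35140 - 35273) = -25223*(-70413) = 1776027099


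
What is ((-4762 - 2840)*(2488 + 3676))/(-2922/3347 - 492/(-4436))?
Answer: 57977101447048/942939 ≈ 6.1486e+7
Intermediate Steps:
((-4762 - 2840)*(2488 + 3676))/(-2922/3347 - 492/(-4436)) = (-7602*6164)/(-2922*1/3347 - 492*(-1/4436)) = -46858728/(-2922/3347 + 123/1109) = -46858728/(-2828817/3711823) = -46858728*(-3711823/2828817) = 57977101447048/942939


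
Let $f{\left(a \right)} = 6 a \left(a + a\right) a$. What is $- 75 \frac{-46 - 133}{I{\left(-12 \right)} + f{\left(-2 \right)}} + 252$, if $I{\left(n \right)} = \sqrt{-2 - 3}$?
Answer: $\frac{1034892}{9221} - \frac{13425 i \sqrt{5}}{9221} \approx 112.23 - 3.2555 i$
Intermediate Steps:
$I{\left(n \right)} = i \sqrt{5}$ ($I{\left(n \right)} = \sqrt{-2 - 3} = \sqrt{-5} = i \sqrt{5}$)
$f{\left(a \right)} = 12 a^{3}$ ($f{\left(a \right)} = 6 a 2 a a = 12 a^{2} a = 12 a^{3}$)
$- 75 \frac{-46 - 133}{I{\left(-12 \right)} + f{\left(-2 \right)}} + 252 = - 75 \frac{-46 - 133}{i \sqrt{5} + 12 \left(-2\right)^{3}} + 252 = - 75 \left(- \frac{179}{i \sqrt{5} + 12 \left(-8\right)}\right) + 252 = - 75 \left(- \frac{179}{i \sqrt{5} - 96}\right) + 252 = - 75 \left(- \frac{179}{-96 + i \sqrt{5}}\right) + 252 = \frac{13425}{-96 + i \sqrt{5}} + 252 = 252 + \frac{13425}{-96 + i \sqrt{5}}$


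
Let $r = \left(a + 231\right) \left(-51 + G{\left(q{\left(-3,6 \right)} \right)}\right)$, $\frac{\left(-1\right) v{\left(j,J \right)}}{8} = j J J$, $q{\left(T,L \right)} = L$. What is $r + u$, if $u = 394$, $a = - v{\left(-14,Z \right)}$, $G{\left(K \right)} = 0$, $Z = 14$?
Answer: $1108165$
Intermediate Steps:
$v{\left(j,J \right)} = - 8 j J^{2}$ ($v{\left(j,J \right)} = - 8 j J J = - 8 J j J = - 8 j J^{2}$)
$a = -21952$ ($a = - \left(-8\right) \left(-14\right) 14^{2} = - \left(-8\right) \left(-14\right) 196 = \left(-1\right) 21952 = -21952$)
$r = 1107771$ ($r = \left(-21952 + 231\right) \left(-51 + 0\right) = \left(-21721\right) \left(-51\right) = 1107771$)
$r + u = 1107771 + 394 = 1108165$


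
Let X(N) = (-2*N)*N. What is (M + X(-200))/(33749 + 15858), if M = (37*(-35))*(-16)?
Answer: -59280/49607 ≈ -1.1950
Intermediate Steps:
M = 20720 (M = -1295*(-16) = 20720)
X(N) = -2*N²
(M + X(-200))/(33749 + 15858) = (20720 - 2*(-200)²)/(33749 + 15858) = (20720 - 2*40000)/49607 = (20720 - 80000)*(1/49607) = -59280*1/49607 = -59280/49607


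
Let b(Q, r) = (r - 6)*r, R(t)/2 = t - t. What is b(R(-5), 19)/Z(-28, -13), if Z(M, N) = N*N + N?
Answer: 19/12 ≈ 1.5833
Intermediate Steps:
R(t) = 0 (R(t) = 2*(t - t) = 2*0 = 0)
Z(M, N) = N + N² (Z(M, N) = N² + N = N + N²)
b(Q, r) = r*(-6 + r) (b(Q, r) = (-6 + r)*r = r*(-6 + r))
b(R(-5), 19)/Z(-28, -13) = (19*(-6 + 19))/((-13*(1 - 13))) = (19*13)/((-13*(-12))) = 247/156 = 247*(1/156) = 19/12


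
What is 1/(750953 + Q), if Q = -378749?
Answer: 1/372204 ≈ 2.6867e-6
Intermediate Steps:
1/(750953 + Q) = 1/(750953 - 378749) = 1/372204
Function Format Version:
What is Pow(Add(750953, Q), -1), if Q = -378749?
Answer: Rational(1, 372204) ≈ 2.6867e-6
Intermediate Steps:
Pow(Add(750953, Q), -1) = Pow(Add(750953, -378749), -1) = Pow(372204, -1) = Rational(1, 372204)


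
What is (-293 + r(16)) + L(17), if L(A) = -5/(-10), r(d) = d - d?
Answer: -585/2 ≈ -292.50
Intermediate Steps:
r(d) = 0
L(A) = 1/2 (L(A) = -5*(-1/10) = 1/2)
(-293 + r(16)) + L(17) = (-293 + 0) + 1/2 = -293 + 1/2 = -585/2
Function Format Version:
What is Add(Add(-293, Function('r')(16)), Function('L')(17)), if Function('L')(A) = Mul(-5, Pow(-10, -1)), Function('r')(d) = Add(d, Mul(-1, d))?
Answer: Rational(-585, 2) ≈ -292.50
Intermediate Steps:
Function('r')(d) = 0
Function('L')(A) = Rational(1, 2) (Function('L')(A) = Mul(-5, Rational(-1, 10)) = Rational(1, 2))
Add(Add(-293, Function('r')(16)), Function('L')(17)) = Add(Add(-293, 0), Rational(1, 2)) = Add(-293, Rational(1, 2)) = Rational(-585, 2)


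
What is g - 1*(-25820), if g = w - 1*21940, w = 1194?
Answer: 5074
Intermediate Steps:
g = -20746 (g = 1194 - 1*21940 = 1194 - 21940 = -20746)
g - 1*(-25820) = -20746 - 1*(-25820) = -20746 + 25820 = 5074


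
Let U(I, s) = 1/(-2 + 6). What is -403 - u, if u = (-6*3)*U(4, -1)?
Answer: -797/2 ≈ -398.50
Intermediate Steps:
U(I, s) = ¼ (U(I, s) = 1/4 = ¼)
u = -9/2 (u = -6*3*(¼) = -18*¼ = -9/2 ≈ -4.5000)
-403 - u = -403 - 1*(-9/2) = -403 + 9/2 = -797/2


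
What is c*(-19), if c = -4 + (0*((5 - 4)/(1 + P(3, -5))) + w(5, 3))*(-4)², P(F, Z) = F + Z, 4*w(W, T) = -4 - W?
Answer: 760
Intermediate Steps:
w(W, T) = -1 - W/4 (w(W, T) = (-4 - W)/4 = -1 - W/4)
c = -40 (c = -4 + (0*((5 - 4)/(1 + (3 - 5))) + (-1 - ¼*5))*(-4)² = -4 + (0*(1/(1 - 2)) + (-1 - 5/4))*16 = -4 + (0*(1/(-1)) - 9/4)*16 = -4 + (0*(1*(-1)) - 9/4)*16 = -4 + (0*(-1) - 9/4)*16 = -4 + (0 - 9/4)*16 = -4 - 9/4*16 = -4 - 36 = -40)
c*(-19) = -40*(-19) = 760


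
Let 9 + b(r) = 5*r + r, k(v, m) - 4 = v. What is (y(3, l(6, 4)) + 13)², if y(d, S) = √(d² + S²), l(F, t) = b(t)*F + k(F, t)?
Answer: (13 + √10009)² ≈ 12779.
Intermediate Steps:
k(v, m) = 4 + v
b(r) = -9 + 6*r (b(r) = -9 + (5*r + r) = -9 + 6*r)
l(F, t) = 4 + F + F*(-9 + 6*t) (l(F, t) = (-9 + 6*t)*F + (4 + F) = F*(-9 + 6*t) + (4 + F) = 4 + F + F*(-9 + 6*t))
y(d, S) = √(S² + d²)
(y(3, l(6, 4)) + 13)² = (√((4 - 8*6 + 6*6*4)² + 3²) + 13)² = (√((4 - 48 + 144)² + 9) + 13)² = (√(100² + 9) + 13)² = (√(10000 + 9) + 13)² = (√10009 + 13)² = (13 + √10009)²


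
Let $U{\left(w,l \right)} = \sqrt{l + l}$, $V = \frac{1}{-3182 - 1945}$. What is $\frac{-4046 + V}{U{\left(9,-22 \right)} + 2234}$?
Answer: $- \frac{23170872631}{12793915800} + \frac{20743843 i \sqrt{11}}{12793915800} \approx -1.8111 + 0.0053775 i$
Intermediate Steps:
$V = - \frac{1}{5127}$ ($V = \frac{1}{-5127} = - \frac{1}{5127} \approx -0.00019505$)
$U{\left(w,l \right)} = \sqrt{2} \sqrt{l}$ ($U{\left(w,l \right)} = \sqrt{2 l} = \sqrt{2} \sqrt{l}$)
$\frac{-4046 + V}{U{\left(9,-22 \right)} + 2234} = \frac{-4046 - \frac{1}{5127}}{\sqrt{2} \sqrt{-22} + 2234} = - \frac{20743843}{5127 \left(\sqrt{2} i \sqrt{22} + 2234\right)} = - \frac{20743843}{5127 \left(2 i \sqrt{11} + 2234\right)} = - \frac{20743843}{5127 \left(2234 + 2 i \sqrt{11}\right)}$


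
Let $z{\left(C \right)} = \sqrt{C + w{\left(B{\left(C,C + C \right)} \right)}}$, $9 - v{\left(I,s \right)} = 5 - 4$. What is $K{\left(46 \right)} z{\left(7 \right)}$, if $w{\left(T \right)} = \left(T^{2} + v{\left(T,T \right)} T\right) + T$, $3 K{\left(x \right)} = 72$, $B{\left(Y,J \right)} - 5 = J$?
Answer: $168 \sqrt{11} \approx 557.19$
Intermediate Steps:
$B{\left(Y,J \right)} = 5 + J$
$K{\left(x \right)} = 24$ ($K{\left(x \right)} = \frac{1}{3} \cdot 72 = 24$)
$v{\left(I,s \right)} = 8$ ($v{\left(I,s \right)} = 9 - \left(5 - 4\right) = 9 - 1 = 8$)
$w{\left(T \right)} = T^{2} + 9 T$ ($w{\left(T \right)} = \left(T^{2} + 8 T\right) + T = T^{2} + 9 T$)
$z{\left(C \right)} = \sqrt{C + \left(5 + 2 C\right) \left(14 + 2 C\right)}$ ($z{\left(C \right)} = \sqrt{C + \left(5 + \left(C + C\right)\right) \left(9 + \left(5 + \left(C + C\right)\right)\right)} = \sqrt{C + \left(5 + 2 C\right) \left(9 + \left(5 + 2 C\right)\right)} = \sqrt{C + \left(5 + 2 C\right) \left(14 + 2 C\right)}$)
$K{\left(46 \right)} z{\left(7 \right)} = 24 \sqrt{70 + 4 \cdot 7^{2} + 39 \cdot 7} = 24 \sqrt{70 + 4 \cdot 49 + 273} = 24 \sqrt{70 + 196 + 273} = 24 \sqrt{539} = 24 \cdot 7 \sqrt{11} = 168 \sqrt{11}$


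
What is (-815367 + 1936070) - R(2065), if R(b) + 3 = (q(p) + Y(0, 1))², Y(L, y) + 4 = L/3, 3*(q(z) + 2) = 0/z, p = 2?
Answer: 1120670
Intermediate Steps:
q(z) = -2 (q(z) = -2 + (0/z)/3 = -2 + (⅓)*0 = -2 + 0 = -2)
Y(L, y) = -4 + L/3
R(b) = 33 (R(b) = -3 + (-2 + (-4 + (⅓)*0))² = -3 + (-2 + (-4 + 0))² = -3 + (-2 - 4)² = -3 + (-6)² = -3 + 36 = 33)
(-815367 + 1936070) - R(2065) = (-815367 + 1936070) - 1*33 = 1120703 - 33 = 1120670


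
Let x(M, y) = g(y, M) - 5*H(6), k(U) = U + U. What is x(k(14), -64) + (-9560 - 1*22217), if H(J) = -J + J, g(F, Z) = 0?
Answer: -31777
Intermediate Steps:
k(U) = 2*U
H(J) = 0
x(M, y) = 0 (x(M, y) = 0 - 5*0 = 0 + 0 = 0)
x(k(14), -64) + (-9560 - 1*22217) = 0 + (-9560 - 1*22217) = 0 + (-9560 - 22217) = 0 - 31777 = -31777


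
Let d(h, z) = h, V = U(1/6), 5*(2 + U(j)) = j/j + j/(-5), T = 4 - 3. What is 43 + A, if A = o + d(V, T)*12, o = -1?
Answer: 508/25 ≈ 20.320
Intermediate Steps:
T = 1
U(j) = -9/5 - j/25 (U(j) = -2 + (j/j + j/(-5))/5 = -2 + (1 + j*(-⅕))/5 = -2 + (1 - j/5)/5 = -2 + (⅕ - j/25) = -9/5 - j/25)
V = -271/150 (V = -9/5 - 1/25/6 = -9/5 - 1/25*⅙ = -9/5 - 1/150 = -271/150 ≈ -1.8067)
A = -567/25 (A = -1 - 271/150*12 = -1 - 542/25 = -567/25 ≈ -22.680)
43 + A = 43 - 567/25 = 508/25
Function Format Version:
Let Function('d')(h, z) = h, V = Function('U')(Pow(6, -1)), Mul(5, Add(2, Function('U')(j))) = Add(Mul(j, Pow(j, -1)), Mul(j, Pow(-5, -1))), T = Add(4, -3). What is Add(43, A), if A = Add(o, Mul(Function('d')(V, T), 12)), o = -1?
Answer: Rational(508, 25) ≈ 20.320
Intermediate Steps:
T = 1
Function('U')(j) = Add(Rational(-9, 5), Mul(Rational(-1, 25), j)) (Function('U')(j) = Add(-2, Mul(Rational(1, 5), Add(Mul(j, Pow(j, -1)), Mul(j, Pow(-5, -1))))) = Add(-2, Mul(Rational(1, 5), Add(1, Mul(j, Rational(-1, 5))))) = Add(-2, Mul(Rational(1, 5), Add(1, Mul(Rational(-1, 5), j)))) = Add(-2, Add(Rational(1, 5), Mul(Rational(-1, 25), j))) = Add(Rational(-9, 5), Mul(Rational(-1, 25), j)))
V = Rational(-271, 150) (V = Add(Rational(-9, 5), Mul(Rational(-1, 25), Pow(6, -1))) = Add(Rational(-9, 5), Mul(Rational(-1, 25), Rational(1, 6))) = Add(Rational(-9, 5), Rational(-1, 150)) = Rational(-271, 150) ≈ -1.8067)
A = Rational(-567, 25) (A = Add(-1, Mul(Rational(-271, 150), 12)) = Add(-1, Rational(-542, 25)) = Rational(-567, 25) ≈ -22.680)
Add(43, A) = Add(43, Rational(-567, 25)) = Rational(508, 25)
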